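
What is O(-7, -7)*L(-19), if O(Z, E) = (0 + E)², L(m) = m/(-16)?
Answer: 931/16 ≈ 58.188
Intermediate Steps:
L(m) = -m/16
O(Z, E) = E²
O(-7, -7)*L(-19) = (-7)²*(-1/16*(-19)) = 49*(19/16) = 931/16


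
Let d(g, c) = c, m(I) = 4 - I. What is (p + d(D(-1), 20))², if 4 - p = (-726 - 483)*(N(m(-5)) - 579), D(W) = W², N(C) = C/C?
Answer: 488290693284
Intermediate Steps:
N(C) = 1
p = -698798 (p = 4 - (-726 - 483)*(1 - 579) = 4 - (-1209)*(-578) = 4 - 1*698802 = 4 - 698802 = -698798)
(p + d(D(-1), 20))² = (-698798 + 20)² = (-698778)² = 488290693284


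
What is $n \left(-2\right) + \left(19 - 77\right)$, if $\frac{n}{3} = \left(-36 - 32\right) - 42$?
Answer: $602$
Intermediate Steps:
$n = -330$ ($n = 3 \left(\left(-36 - 32\right) - 42\right) = 3 \left(-68 - 42\right) = 3 \left(-110\right) = -330$)
$n \left(-2\right) + \left(19 - 77\right) = \left(-330\right) \left(-2\right) + \left(19 - 77\right) = 660 + \left(19 - 77\right) = 660 - 58 = 602$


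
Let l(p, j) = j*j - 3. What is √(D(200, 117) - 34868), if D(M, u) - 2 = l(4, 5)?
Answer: 2*I*√8711 ≈ 186.67*I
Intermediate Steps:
l(p, j) = -3 + j² (l(p, j) = j² - 3 = -3 + j²)
D(M, u) = 24 (D(M, u) = 2 + (-3 + 5²) = 2 + (-3 + 25) = 2 + 22 = 24)
√(D(200, 117) - 34868) = √(24 - 34868) = √(-34844) = 2*I*√8711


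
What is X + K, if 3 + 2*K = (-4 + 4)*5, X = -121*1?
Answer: -245/2 ≈ -122.50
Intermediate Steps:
X = -121
K = -3/2 (K = -3/2 + ((-4 + 4)*5)/2 = -3/2 + (0*5)/2 = -3/2 + (½)*0 = -3/2 + 0 = -3/2 ≈ -1.5000)
X + K = -121 - 3/2 = -245/2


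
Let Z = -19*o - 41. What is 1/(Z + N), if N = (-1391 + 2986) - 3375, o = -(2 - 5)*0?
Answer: -1/1821 ≈ -0.00054915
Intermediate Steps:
o = 0 (o = -(-3)*0 = -1*0 = 0)
N = -1780 (N = 1595 - 3375 = -1780)
Z = -41 (Z = -19*0 - 41 = 0 - 41 = -41)
1/(Z + N) = 1/(-41 - 1780) = 1/(-1821) = -1/1821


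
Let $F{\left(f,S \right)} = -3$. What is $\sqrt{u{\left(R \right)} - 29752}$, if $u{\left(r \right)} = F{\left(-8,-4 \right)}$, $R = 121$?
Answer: $i \sqrt{29755} \approx 172.5 i$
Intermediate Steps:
$u{\left(r \right)} = -3$
$\sqrt{u{\left(R \right)} - 29752} = \sqrt{-3 - 29752} = \sqrt{-29755} = i \sqrt{29755}$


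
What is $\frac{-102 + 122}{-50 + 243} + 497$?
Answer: $\frac{95941}{193} \approx 497.1$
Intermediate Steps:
$\frac{-102 + 122}{-50 + 243} + 497 = \frac{20}{193} + 497 = \frac{95941}{193}$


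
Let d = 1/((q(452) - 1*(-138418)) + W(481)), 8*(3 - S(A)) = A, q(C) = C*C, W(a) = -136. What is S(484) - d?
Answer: -9849348/171293 ≈ -57.500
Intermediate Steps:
q(C) = C**2
S(A) = 3 - A/8
d = 1/342586 (d = 1/((452**2 - 1*(-138418)) - 136) = 1/((204304 + 138418) - 136) = 1/(342722 - 136) = 1/342586 ≈ 2.9190e-6)
S(484) - d = (3 - 1/8*484) - 1*1/342586 = (3 - 121/2) - 1/342586 = -115/2 - 1/342586 = -9849348/171293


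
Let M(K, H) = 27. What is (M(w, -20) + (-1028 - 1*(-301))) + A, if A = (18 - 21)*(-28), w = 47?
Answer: -616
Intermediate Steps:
A = 84 (A = -3*(-28) = 84)
(M(w, -20) + (-1028 - 1*(-301))) + A = (27 + (-1028 - 1*(-301))) + 84 = (27 + (-1028 + 301)) + 84 = (27 - 727) + 84 = -700 + 84 = -616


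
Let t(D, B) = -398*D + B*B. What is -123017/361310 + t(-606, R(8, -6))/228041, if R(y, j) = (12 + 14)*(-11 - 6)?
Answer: 129677683423/82393493710 ≈ 1.5739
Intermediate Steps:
R(y, j) = -442 (R(y, j) = 26*(-17) = -442)
t(D, B) = B² - 398*D (t(D, B) = -398*D + B² = B² - 398*D)
-123017/361310 + t(-606, R(8, -6))/228041 = -123017/361310 + ((-442)² - 398*(-606))/228041 = -123017*1/361310 + (195364 + 241188)*(1/228041) = -123017/361310 + 436552*(1/228041) = -123017/361310 + 436552/228041 = 129677683423/82393493710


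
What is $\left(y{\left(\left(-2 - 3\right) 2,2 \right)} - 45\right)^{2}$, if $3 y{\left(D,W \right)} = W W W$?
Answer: $\frac{16129}{9} \approx 1792.1$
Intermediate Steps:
$y{\left(D,W \right)} = \frac{W^{3}}{3}$ ($y{\left(D,W \right)} = \frac{W W W}{3} = \frac{W^{2} W}{3} = \frac{W^{3}}{3}$)
$\left(y{\left(\left(-2 - 3\right) 2,2 \right)} - 45\right)^{2} = \left(\frac{2^{3}}{3} - 45\right)^{2} = \left(\frac{1}{3} \cdot 8 - 45\right)^{2} = \left(\frac{8}{3} - 45\right)^{2} = \left(- \frac{127}{3}\right)^{2} = \frac{16129}{9}$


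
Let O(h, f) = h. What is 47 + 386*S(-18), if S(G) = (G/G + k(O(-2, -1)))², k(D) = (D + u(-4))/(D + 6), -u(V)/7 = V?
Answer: 43519/2 ≈ 21760.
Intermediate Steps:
u(V) = -7*V
k(D) = (28 + D)/(6 + D) (k(D) = (D - 7*(-4))/(D + 6) = (D + 28)/(6 + D) = (28 + D)/(6 + D))
S(G) = 225/4 (S(G) = (G/G + (28 - 2)/(6 - 2))² = (1 + 26/4)² = (1 + (¼)*26)² = (1 + 13/2)² = (15/2)² = 225/4)
47 + 386*S(-18) = 47 + 386*(225/4) = 47 + 43425/2 = 43519/2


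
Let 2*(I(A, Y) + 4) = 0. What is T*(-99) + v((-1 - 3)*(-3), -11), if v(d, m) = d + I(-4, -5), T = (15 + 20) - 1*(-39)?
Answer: -7318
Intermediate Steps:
I(A, Y) = -4 (I(A, Y) = -4 + (½)*0 = -4 + 0 = -4)
T = 74 (T = 35 + 39 = 74)
v(d, m) = -4 + d (v(d, m) = d - 4 = -4 + d)
T*(-99) + v((-1 - 3)*(-3), -11) = 74*(-99) + (-4 + (-1 - 3)*(-3)) = -7326 + (-4 - 4*(-3)) = -7326 + (-4 + 12) = -7326 + 8 = -7318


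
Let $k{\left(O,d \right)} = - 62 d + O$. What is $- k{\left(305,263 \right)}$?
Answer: $16001$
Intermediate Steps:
$k{\left(O,d \right)} = O - 62 d$
$- k{\left(305,263 \right)} = - (305 - 16306) = \left(-1\right) \left(-16001\right) = 16001$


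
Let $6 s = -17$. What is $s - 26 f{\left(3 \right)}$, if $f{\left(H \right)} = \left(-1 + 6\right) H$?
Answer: $- \frac{2357}{6} \approx -392.83$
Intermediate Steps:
$s = - \frac{17}{6}$ ($s = \frac{1}{6} \left(-17\right) = - \frac{17}{6} \approx -2.8333$)
$f{\left(H \right)} = 5 H$
$s - 26 f{\left(3 \right)} = - \frac{17}{6} - 26 \cdot 5 \cdot 3 = - \frac{17}{6} - 390 = - \frac{2357}{6}$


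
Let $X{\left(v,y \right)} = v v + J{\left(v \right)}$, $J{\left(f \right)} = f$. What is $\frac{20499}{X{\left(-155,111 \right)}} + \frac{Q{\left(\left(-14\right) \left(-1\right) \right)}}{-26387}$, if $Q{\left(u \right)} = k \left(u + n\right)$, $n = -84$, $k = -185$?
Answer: $\frac{231790613}{629857690} \approx 0.368$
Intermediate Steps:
$Q{\left(u \right)} = 15540 - 185 u$ ($Q{\left(u \right)} = - 185 \left(u - 84\right) = - 185 \left(-84 + u\right) = 15540 - 185 u$)
$X{\left(v,y \right)} = v + v^{2}$ ($X{\left(v,y \right)} = v v + v = v^{2} + v = v + v^{2}$)
$\frac{20499}{X{\left(-155,111 \right)}} + \frac{Q{\left(\left(-14\right) \left(-1\right) \right)}}{-26387} = \frac{20499}{\left(-155\right) \left(1 - 155\right)} + \frac{15540 - 185 \left(\left(-14\right) \left(-1\right)\right)}{-26387} = \frac{20499}{\left(-155\right) \left(-154\right)} + \left(15540 - 2590\right) \left(- \frac{1}{26387}\right) = \frac{20499}{23870} + \left(15540 - 2590\right) \left(- \frac{1}{26387}\right) = 20499 \cdot \frac{1}{23870} + 12950 \left(- \frac{1}{26387}\right) = \frac{20499}{23870} - \frac{12950}{26387} = \frac{231790613}{629857690}$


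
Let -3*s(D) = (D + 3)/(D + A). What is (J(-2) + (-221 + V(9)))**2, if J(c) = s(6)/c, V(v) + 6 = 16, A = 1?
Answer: 8708401/196 ≈ 44431.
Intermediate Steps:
V(v) = 10 (V(v) = -6 + 16 = 10)
s(D) = -(3 + D)/(3*(1 + D)) (s(D) = -(D + 3)/(3*(D + 1)) = -(3 + D)/(3*(1 + D)))
J(c) = -3/(7*c) (J(c) = ((-3 - 1*6)/(3*(1 + 6)))/c = ((1/3)*(-3 - 6)/7)/c = ((1/3)*(1/7)*(-9))/c = -3/(7*c))
(J(-2) + (-221 + V(9)))**2 = (-3/7/(-2) + (-221 + 10))**2 = (-3/7*(-1/2) - 211)**2 = (3/14 - 211)**2 = (-2951/14)**2 = 8708401/196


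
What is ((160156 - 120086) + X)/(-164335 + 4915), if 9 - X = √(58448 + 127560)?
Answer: -40079/159420 + √46502/79710 ≈ -0.24870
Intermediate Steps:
X = 9 - 2*√46502 (X = 9 - √(58448 + 127560) = 9 - √186008 = 9 - 2*√46502 ≈ -422.29)
((160156 - 120086) + X)/(-164335 + 4915) = ((160156 - 120086) + (9 - 2*√46502))/(-164335 + 4915) = (40070 + (9 - 2*√46502))/(-159420) = (40079 - 2*√46502)*(-1/159420) = -40079/159420 + √46502/79710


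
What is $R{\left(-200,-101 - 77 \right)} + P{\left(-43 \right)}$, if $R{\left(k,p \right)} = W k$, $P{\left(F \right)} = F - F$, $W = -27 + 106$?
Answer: $-15800$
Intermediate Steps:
$W = 79$
$P{\left(F \right)} = 0$
$R{\left(k,p \right)} = 79 k$
$R{\left(-200,-101 - 77 \right)} + P{\left(-43 \right)} = 79 \left(-200\right) + 0 = -15800 + 0 = -15800$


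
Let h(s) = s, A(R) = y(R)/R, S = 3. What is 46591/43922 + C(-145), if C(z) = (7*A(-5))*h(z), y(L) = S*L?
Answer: -133695899/43922 ≈ -3043.9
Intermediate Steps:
y(L) = 3*L
A(R) = 3 (A(R) = (3*R)/R = 3)
C(z) = 21*z (C(z) = (7*3)*z = 21*z)
46591/43922 + C(-145) = 46591/43922 + 21*(-145) = 46591*(1/43922) - 3045 = 46591/43922 - 3045 = -133695899/43922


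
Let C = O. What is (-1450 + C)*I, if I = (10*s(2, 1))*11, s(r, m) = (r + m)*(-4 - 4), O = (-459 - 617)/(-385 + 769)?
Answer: 7670795/2 ≈ 3.8354e+6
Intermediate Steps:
O = -269/96 (O = -1076/384 = -1076*1/384 = -269/96 ≈ -2.8021)
C = -269/96 ≈ -2.8021
s(r, m) = -8*m - 8*r (s(r, m) = (m + r)*(-8) = -8*m - 8*r)
I = -2640 (I = (10*(-8*1 - 8*2))*11 = (10*(-8 - 16))*11 = (10*(-24))*11 = -240*11 = -2640)
(-1450 + C)*I = (-1450 - 269/96)*(-2640) = -139469/96*(-2640) = 7670795/2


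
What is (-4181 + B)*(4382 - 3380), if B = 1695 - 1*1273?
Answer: -3766518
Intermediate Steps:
B = 422 (B = 1695 - 1273 = 422)
(-4181 + B)*(4382 - 3380) = (-4181 + 422)*(4382 - 3380) = -3759*1002 = -3766518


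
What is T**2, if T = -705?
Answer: 497025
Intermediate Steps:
T**2 = (-705)**2 = 497025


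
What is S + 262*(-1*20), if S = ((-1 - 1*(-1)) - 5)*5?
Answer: -5265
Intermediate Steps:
S = -25 (S = ((-1 + 1) - 5)*5 = (0 - 5)*5 = -5*5 = -25)
S + 262*(-1*20) = -25 + 262*(-1*20) = -25 + 262*(-20) = -25 - 5240 = -5265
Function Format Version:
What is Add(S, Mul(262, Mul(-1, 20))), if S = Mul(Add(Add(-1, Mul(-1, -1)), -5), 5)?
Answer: -5265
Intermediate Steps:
S = -25 (S = Mul(Add(Add(-1, 1), -5), 5) = Mul(Add(0, -5), 5) = Mul(-5, 5) = -25)
Add(S, Mul(262, Mul(-1, 20))) = Add(-25, Mul(262, Mul(-1, 20))) = Add(-25, Mul(262, -20)) = Add(-25, -5240) = -5265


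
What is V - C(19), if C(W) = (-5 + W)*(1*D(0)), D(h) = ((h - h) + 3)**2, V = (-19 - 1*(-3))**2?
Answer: 130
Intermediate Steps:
V = 256 (V = (-19 + 3)**2 = (-16)**2 = 256)
D(h) = 9 (D(h) = (0 + 3)**2 = 3**2 = 9)
C(W) = -45 + 9*W (C(W) = (-5 + W)*(1*9) = (-5 + W)*9 = -45 + 9*W)
V - C(19) = 256 - (-45 + 9*19) = 256 - (-45 + 171) = 256 - 1*126 = 256 - 126 = 130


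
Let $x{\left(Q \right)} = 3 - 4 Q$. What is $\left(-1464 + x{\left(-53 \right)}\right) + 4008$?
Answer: $2759$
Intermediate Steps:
$\left(-1464 + x{\left(-53 \right)}\right) + 4008 = \left(-1464 + \left(3 - -212\right)\right) + 4008 = \left(-1464 + \left(3 + 212\right)\right) + 4008 = \left(-1464 + 215\right) + 4008 = -1249 + 4008 = 2759$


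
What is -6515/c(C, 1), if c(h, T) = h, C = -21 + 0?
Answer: 6515/21 ≈ 310.24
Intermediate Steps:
C = -21
-6515/c(C, 1) = -6515/(-21) = -6515*(-1/21) = 6515/21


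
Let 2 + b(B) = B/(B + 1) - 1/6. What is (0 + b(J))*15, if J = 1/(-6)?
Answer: -71/2 ≈ -35.500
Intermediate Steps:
J = -⅙ ≈ -0.16667
b(B) = -13/6 + B/(1 + B) (b(B) = -2 + (B/(B + 1) - 1/6) = -2 + (B/(1 + B) - 1*⅙) = -2 + (B/(1 + B) - ⅙) = -2 + (-⅙ + B/(1 + B)) = -13/6 + B/(1 + B))
(0 + b(J))*15 = (0 + (-13 - 7*(-⅙))/(6*(1 - ⅙)))*15 = (0 + (-13 + 7/6)/(6*(⅚)))*15 = (0 + (⅙)*(6/5)*(-71/6))*15 = (0 - 71/30)*15 = -71/30*15 = -71/2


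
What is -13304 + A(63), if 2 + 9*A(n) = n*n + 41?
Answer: -38576/3 ≈ -12859.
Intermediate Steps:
A(n) = 13/3 + n²/9 (A(n) = -2/9 + (n*n + 41)/9 = -2/9 + (n² + 41)/9 = -2/9 + (41 + n²)/9 = -2/9 + (41/9 + n²/9) = 13/3 + n²/9)
-13304 + A(63) = -13304 + (13/3 + (⅑)*63²) = -13304 + (13/3 + (⅑)*3969) = -13304 + (13/3 + 441) = -13304 + 1336/3 = -38576/3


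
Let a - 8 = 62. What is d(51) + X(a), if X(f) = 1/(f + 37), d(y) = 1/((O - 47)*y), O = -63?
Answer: 5503/600270 ≈ 0.0091675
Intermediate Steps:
a = 70 (a = 8 + 62 = 70)
d(y) = -1/(110*y) (d(y) = 1/((-63 - 47)*y) = 1/((-110)*y) = -1/(110*y))
X(f) = 1/(37 + f)
d(51) + X(a) = -1/110/51 + 1/(37 + 70) = -1/110*1/51 + 1/107 = -1/5610 + 1/107 = 5503/600270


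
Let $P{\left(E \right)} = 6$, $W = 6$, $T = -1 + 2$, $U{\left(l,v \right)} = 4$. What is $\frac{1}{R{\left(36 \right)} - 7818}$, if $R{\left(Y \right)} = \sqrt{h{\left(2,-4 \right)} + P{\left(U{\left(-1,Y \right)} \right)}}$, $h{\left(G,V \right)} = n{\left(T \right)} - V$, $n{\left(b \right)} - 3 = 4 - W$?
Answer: $- \frac{7818}{61121113} - \frac{\sqrt{11}}{61121113} \approx -0.00012796$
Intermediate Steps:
$T = 1$
$n{\left(b \right)} = 1$ ($n{\left(b \right)} = 3 + \left(4 - 6\right) = 3 - 2 = 1$)
$h{\left(G,V \right)} = 1 - V$
$R{\left(Y \right)} = \sqrt{11}$ ($R{\left(Y \right)} = \sqrt{\left(1 - -4\right) + 6} = \sqrt{\left(1 + 4\right) + 6} = \sqrt{5 + 6} = \sqrt{11}$)
$\frac{1}{R{\left(36 \right)} - 7818} = \frac{1}{\sqrt{11} - 7818} = \frac{1}{-7818 + \sqrt{11}}$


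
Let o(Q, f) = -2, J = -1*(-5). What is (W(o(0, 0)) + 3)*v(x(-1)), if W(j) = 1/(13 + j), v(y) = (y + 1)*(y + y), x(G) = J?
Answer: 2040/11 ≈ 185.45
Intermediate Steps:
J = 5
x(G) = 5
v(y) = 2*y*(1 + y) (v(y) = (1 + y)*(2*y) = 2*y*(1 + y))
(W(o(0, 0)) + 3)*v(x(-1)) = (1/(13 - 2) + 3)*(2*5*(1 + 5)) = (1/11 + 3)*(2*5*6) = (1/11 + 3)*60 = (34/11)*60 = 2040/11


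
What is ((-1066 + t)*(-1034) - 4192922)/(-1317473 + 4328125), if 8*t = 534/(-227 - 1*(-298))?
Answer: -439014315/427512584 ≈ -1.0269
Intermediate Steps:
t = 267/284 (t = (534/(-227 - 1*(-298)))/8 = (534/(-227 + 298))/8 = (534/71)/8 = (534*(1/71))/8 = (⅛)*(534/71) = 267/284 ≈ 0.94014)
((-1066 + t)*(-1034) - 4192922)/(-1317473 + 4328125) = ((-1066 + 267/284)*(-1034) - 4192922)/(-1317473 + 4328125) = (-302477/284*(-1034) - 4192922)/3010652 = (156380609/142 - 4192922)*(1/3010652) = -439014315/142*1/3010652 = -439014315/427512584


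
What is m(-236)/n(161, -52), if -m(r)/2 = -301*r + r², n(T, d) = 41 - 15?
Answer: -126732/13 ≈ -9748.6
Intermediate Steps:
n(T, d) = 26
m(r) = -2*r² + 602*r (m(r) = -2*(-301*r + r²) = -2*(r² - 301*r) = -2*r² + 602*r)
m(-236)/n(161, -52) = (2*(-236)*(301 - 1*(-236)))/26 = (2*(-236)*(301 + 236))*(1/26) = (2*(-236)*537)*(1/26) = -253464*1/26 = -126732/13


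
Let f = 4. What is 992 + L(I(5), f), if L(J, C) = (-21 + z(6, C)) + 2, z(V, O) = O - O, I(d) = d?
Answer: 973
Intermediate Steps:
z(V, O) = 0
L(J, C) = -19 (L(J, C) = (-21 + 0) + 2 = -21 + 2 = -19)
992 + L(I(5), f) = 992 - 19 = 973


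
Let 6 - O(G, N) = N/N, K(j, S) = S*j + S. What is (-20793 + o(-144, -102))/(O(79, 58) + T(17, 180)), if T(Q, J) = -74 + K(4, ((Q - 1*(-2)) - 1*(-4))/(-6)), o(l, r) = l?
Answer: 125622/529 ≈ 237.47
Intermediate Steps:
K(j, S) = S + S*j
T(Q, J) = -79 - 5*Q/6 (T(Q, J) = -74 + (((Q - 1*(-2)) - 1*(-4))/(-6))*(1 + 4) = -74 + (((Q + 2) + 4)*(-1/6))*5 = -74 + (((2 + Q) + 4)*(-1/6))*5 = -74 + ((6 + Q)*(-1/6))*5 = -74 + (-1 - Q/6)*5 = -74 + (-5 - 5*Q/6) = -79 - 5*Q/6)
O(G, N) = 5 (O(G, N) = 6 - N/N = 6 - 1*1 = 6 - 1 = 5)
(-20793 + o(-144, -102))/(O(79, 58) + T(17, 180)) = (-20793 - 144)/(5 + (-79 - 5/6*17)) = -20937/(5 + (-79 - 85/6)) = -20937/(5 - 559/6) = -20937/(-529/6) = -20937*(-6/529) = 125622/529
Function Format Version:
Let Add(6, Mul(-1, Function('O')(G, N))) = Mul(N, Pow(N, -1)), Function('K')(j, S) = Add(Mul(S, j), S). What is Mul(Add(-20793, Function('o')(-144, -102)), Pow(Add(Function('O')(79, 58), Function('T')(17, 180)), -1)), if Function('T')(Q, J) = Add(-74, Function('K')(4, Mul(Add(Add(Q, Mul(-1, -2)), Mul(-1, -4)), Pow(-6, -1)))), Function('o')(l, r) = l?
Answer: Rational(125622, 529) ≈ 237.47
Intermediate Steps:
Function('K')(j, S) = Add(S, Mul(S, j))
Function('T')(Q, J) = Add(-79, Mul(Rational(-5, 6), Q)) (Function('T')(Q, J) = Add(-74, Mul(Mul(Add(Add(Q, Mul(-1, -2)), Mul(-1, -4)), Pow(-6, -1)), Add(1, 4))) = Add(-74, Mul(Mul(Add(Add(Q, 2), 4), Rational(-1, 6)), 5)) = Add(-74, Mul(Mul(Add(Add(2, Q), 4), Rational(-1, 6)), 5)) = Add(-74, Mul(Mul(Add(6, Q), Rational(-1, 6)), 5)) = Add(-74, Mul(Add(-1, Mul(Rational(-1, 6), Q)), 5)) = Add(-74, Add(-5, Mul(Rational(-5, 6), Q))) = Add(-79, Mul(Rational(-5, 6), Q)))
Function('O')(G, N) = 5 (Function('O')(G, N) = Add(6, Mul(-1, Mul(N, Pow(N, -1)))) = Add(6, Mul(-1, 1)) = Add(6, -1) = 5)
Mul(Add(-20793, Function('o')(-144, -102)), Pow(Add(Function('O')(79, 58), Function('T')(17, 180)), -1)) = Mul(Add(-20793, -144), Pow(Add(5, Add(-79, Mul(Rational(-5, 6), 17))), -1)) = Mul(-20937, Pow(Add(5, Add(-79, Rational(-85, 6))), -1)) = Mul(-20937, Pow(Add(5, Rational(-559, 6)), -1)) = Mul(-20937, Pow(Rational(-529, 6), -1)) = Mul(-20937, Rational(-6, 529)) = Rational(125622, 529)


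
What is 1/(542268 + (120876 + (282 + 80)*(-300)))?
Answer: 1/554544 ≈ 1.8033e-6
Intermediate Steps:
1/(542268 + (120876 + (282 + 80)*(-300))) = 1/(542268 + (120876 + 362*(-300))) = 1/(542268 + (120876 - 108600)) = 1/(542268 + 12276) = 1/554544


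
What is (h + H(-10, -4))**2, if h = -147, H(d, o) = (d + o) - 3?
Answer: 26896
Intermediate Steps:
H(d, o) = -3 + d + o
(h + H(-10, -4))**2 = (-147 + (-3 - 10 - 4))**2 = (-147 - 17)**2 = (-164)**2 = 26896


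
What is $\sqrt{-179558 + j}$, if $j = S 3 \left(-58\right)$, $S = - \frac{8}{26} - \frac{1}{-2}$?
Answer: $\frac{i \sqrt{30350957}}{13} \approx 423.78 i$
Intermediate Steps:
$S = \frac{5}{26}$ ($S = \left(-8\right) \frac{1}{26} - - \frac{1}{2} = - \frac{4}{13} + \frac{1}{2} = \frac{5}{26} \approx 0.19231$)
$j = - \frac{435}{13}$ ($j = \frac{5}{26} \cdot 3 \left(-58\right) = \frac{15}{26} \left(-58\right) = - \frac{435}{13} \approx -33.462$)
$\sqrt{-179558 + j} = \sqrt{-179558 - \frac{435}{13}} = \sqrt{- \frac{2334689}{13}} = \frac{i \sqrt{30350957}}{13}$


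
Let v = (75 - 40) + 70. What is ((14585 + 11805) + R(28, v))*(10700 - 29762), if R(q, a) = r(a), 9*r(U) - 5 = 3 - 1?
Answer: -503061006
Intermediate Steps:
v = 105 (v = 35 + 70 = 105)
r(U) = 7/9 (r(U) = 5/9 + (3 - 1)/9 = 5/9 + (⅑)*2 = 5/9 + 2/9 = 7/9)
R(q, a) = 7/9
((14585 + 11805) + R(28, v))*(10700 - 29762) = ((14585 + 11805) + 7/9)*(10700 - 29762) = (26390 + 7/9)*(-19062) = (237517/9)*(-19062) = -503061006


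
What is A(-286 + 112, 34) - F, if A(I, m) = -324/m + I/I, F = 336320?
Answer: -5717585/17 ≈ -3.3633e+5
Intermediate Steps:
A(I, m) = 1 - 324/m (A(I, m) = -324/m + 1 = 1 - 324/m)
A(-286 + 112, 34) - F = (-324 + 34)/34 - 1*336320 = (1/34)*(-290) - 336320 = -145/17 - 336320 = -5717585/17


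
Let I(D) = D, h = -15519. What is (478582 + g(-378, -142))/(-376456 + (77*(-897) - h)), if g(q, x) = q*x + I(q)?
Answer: -265940/215003 ≈ -1.2369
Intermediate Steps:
g(q, x) = q + q*x (g(q, x) = q*x + q = q + q*x)
(478582 + g(-378, -142))/(-376456 + (77*(-897) - h)) = (478582 - 378*(1 - 142))/(-376456 + (77*(-897) - 1*(-15519))) = (478582 - 378*(-141))/(-376456 + (-69069 + 15519)) = (478582 + 53298)/(-376456 - 53550) = 531880/(-430006) = 531880*(-1/430006) = -265940/215003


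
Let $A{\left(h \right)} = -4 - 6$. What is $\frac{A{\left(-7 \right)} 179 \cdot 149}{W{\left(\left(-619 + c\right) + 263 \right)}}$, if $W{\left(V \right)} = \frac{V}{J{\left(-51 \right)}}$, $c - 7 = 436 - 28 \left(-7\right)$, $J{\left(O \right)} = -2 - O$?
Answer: $- \frac{13068790}{283} \approx -46180.0$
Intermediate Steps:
$A{\left(h \right)} = -10$
$c = 639$ ($c = 7 + \left(436 - 28 \left(-7\right)\right) = 7 + \left(436 - -196\right) = 7 + \left(436 + 196\right) = 7 + 632 = 639$)
$W{\left(V \right)} = \frac{V}{49}$ ($W{\left(V \right)} = \frac{V}{-2 - -51} = \frac{V}{-2 + 51} = \frac{V}{49}$)
$\frac{A{\left(-7 \right)} 179 \cdot 149}{W{\left(\left(-619 + c\right) + 263 \right)}} = \frac{\left(-10\right) 179 \cdot 149}{\frac{1}{49} \left(\left(-619 + 639\right) + 263\right)} = \frac{\left(-1790\right) 149}{\frac{1}{49} \left(20 + 263\right)} = - \frac{266710}{\frac{1}{49} \cdot 283} = - \frac{266710}{\frac{283}{49}} = \left(-266710\right) \frac{49}{283} = - \frac{13068790}{283}$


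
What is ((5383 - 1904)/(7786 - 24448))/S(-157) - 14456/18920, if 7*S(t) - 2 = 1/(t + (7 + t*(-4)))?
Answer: -2561087084/1714144905 ≈ -1.4941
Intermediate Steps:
S(t) = 2/7 + 1/(7*(7 - 3*t)) (S(t) = 2/7 + 1/(7*(t + (7 + t*(-4)))) = 2/7 + 1/(7*(t + (7 - 4*t))) = 2/7 + 1/(7*(7 - 3*t)))
((5383 - 1904)/(7786 - 24448))/S(-157) - 14456/18920 = ((5383 - 1904)/(7786 - 24448))/((3*(-5 + 2*(-157))/(7*(-7 + 3*(-157))))) - 14456/18920 = (3479/(-16662))/((3*(-5 - 314)/(7*(-7 - 471)))) - 14456*1/18920 = (3479*(-1/16662))/(((3/7)*(-319)/(-478))) - 1807/2365 = -3479/(16662*((3/7)*(-1/478)*(-319))) - 1807/2365 = -3479/(16662*957/3346) - 1807/2365 = -3479/16662*3346/957 - 1807/2365 = -5820367/7972767 - 1807/2365 = -2561087084/1714144905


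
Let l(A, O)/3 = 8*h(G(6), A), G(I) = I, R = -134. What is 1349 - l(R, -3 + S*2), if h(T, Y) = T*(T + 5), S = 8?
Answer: -235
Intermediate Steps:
h(T, Y) = T*(5 + T)
l(A, O) = 1584 (l(A, O) = 3*(8*(6*(5 + 6))) = 3*(8*(6*11)) = 3*(8*66) = 3*528 = 1584)
1349 - l(R, -3 + S*2) = 1349 - 1*1584 = 1349 - 1584 = -235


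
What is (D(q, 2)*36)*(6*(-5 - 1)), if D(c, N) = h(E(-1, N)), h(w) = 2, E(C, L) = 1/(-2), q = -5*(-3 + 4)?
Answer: -2592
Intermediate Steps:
q = -5 (q = -5*1 = -5)
E(C, L) = -1/2
D(c, N) = 2
(D(q, 2)*36)*(6*(-5 - 1)) = (2*36)*(6*(-5 - 1)) = 72*(6*(-6)) = 72*(-36) = -2592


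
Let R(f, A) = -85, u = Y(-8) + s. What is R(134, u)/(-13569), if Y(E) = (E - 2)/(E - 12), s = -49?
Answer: 85/13569 ≈ 0.0062643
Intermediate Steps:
Y(E) = (-2 + E)/(-12 + E)
u = -97/2 (u = (-2 - 8)/(-12 - 8) - 49 = -10/(-20) - 49 = -1/20*(-10) - 49 = ½ - 49 = -97/2 ≈ -48.500)
R(134, u)/(-13569) = -85/(-13569) = -85*(-1/13569) = 85/13569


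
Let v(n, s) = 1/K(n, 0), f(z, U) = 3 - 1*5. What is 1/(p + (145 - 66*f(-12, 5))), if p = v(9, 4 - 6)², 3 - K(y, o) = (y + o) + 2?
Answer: 64/17729 ≈ 0.0036099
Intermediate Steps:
f(z, U) = -2 (f(z, U) = 3 - 5 = -2)
K(y, o) = 1 - o - y (K(y, o) = 3 - ((y + o) + 2) = 3 - ((o + y) + 2) = 3 - (2 + o + y) = 3 + (-2 - o - y) = 1 - o - y)
v(n, s) = 1/(1 - n) (v(n, s) = 1/(1 - 1*0 - n) = 1/(1 + 0 - n) = 1/(1 - n))
p = 1/64 (p = (-1/(-1 + 9))² = (-1/8)² = (-1*⅛)² = (-⅛)² = 1/64 ≈ 0.015625)
1/(p + (145 - 66*f(-12, 5))) = 1/(1/64 + (145 - 66*(-2))) = 1/(1/64 + (145 + 132)) = 1/(1/64 + 277) = 1/(17729/64) = 64/17729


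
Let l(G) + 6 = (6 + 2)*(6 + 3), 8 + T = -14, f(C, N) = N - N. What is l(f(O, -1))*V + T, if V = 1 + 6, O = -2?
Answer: 440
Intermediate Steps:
f(C, N) = 0
T = -22 (T = -8 - 14 = -22)
l(G) = 66 (l(G) = -6 + (6 + 2)*(6 + 3) = -6 + 8*9 = -6 + 72 = 66)
V = 7
l(f(O, -1))*V + T = 66*7 - 22 = 462 - 22 = 440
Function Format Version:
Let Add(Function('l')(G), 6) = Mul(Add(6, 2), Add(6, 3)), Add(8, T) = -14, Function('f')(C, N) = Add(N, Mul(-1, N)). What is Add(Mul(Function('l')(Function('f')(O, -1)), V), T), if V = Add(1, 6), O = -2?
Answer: 440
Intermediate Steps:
Function('f')(C, N) = 0
T = -22 (T = Add(-8, -14) = -22)
Function('l')(G) = 66 (Function('l')(G) = Add(-6, Mul(Add(6, 2), Add(6, 3))) = Add(-6, Mul(8, 9)) = Add(-6, 72) = 66)
V = 7
Add(Mul(Function('l')(Function('f')(O, -1)), V), T) = Add(Mul(66, 7), -22) = Add(462, -22) = 440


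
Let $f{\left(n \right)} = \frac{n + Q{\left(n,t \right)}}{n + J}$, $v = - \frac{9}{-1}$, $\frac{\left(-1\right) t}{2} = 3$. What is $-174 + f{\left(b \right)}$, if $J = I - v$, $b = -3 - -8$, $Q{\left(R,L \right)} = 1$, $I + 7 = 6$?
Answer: $- \frac{876}{5} \approx -175.2$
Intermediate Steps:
$I = -1$ ($I = -7 + 6 = -1$)
$t = -6$ ($t = \left(-2\right) 3 = -6$)
$v = 9$ ($v = \left(-9\right) \left(-1\right) = 9$)
$b = 5$ ($b = -3 + 8 = 5$)
$J = -10$ ($J = -1 - 9 = -10$)
$f{\left(n \right)} = \frac{1 + n}{-10 + n}$ ($f{\left(n \right)} = \frac{n + 1}{n - 10} = \frac{1 + n}{-10 + n}$)
$-174 + f{\left(b \right)} = -174 + \frac{1 + 5}{-10 + 5} = -174 + \frac{1}{-5} \cdot 6 = -174 - \frac{6}{5} = - \frac{876}{5}$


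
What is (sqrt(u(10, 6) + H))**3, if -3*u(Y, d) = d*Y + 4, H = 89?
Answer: 203*sqrt(609)/9 ≈ 556.62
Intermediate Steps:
u(Y, d) = -4/3 - Y*d/3 (u(Y, d) = -(d*Y + 4)/3 = -(Y*d + 4)/3 = -(4 + Y*d)/3 = -4/3 - Y*d/3)
(sqrt(u(10, 6) + H))**3 = (sqrt((-4/3 - 1/3*10*6) + 89))**3 = (sqrt((-4/3 - 20) + 89))**3 = (sqrt(-64/3 + 89))**3 = (sqrt(203/3))**3 = (sqrt(609)/3)**3 = 203*sqrt(609)/9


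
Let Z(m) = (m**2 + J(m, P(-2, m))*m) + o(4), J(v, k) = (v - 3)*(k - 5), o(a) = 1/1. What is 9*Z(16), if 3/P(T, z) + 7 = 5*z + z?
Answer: -621567/89 ≈ -6983.9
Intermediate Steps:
o(a) = 1
P(T, z) = 3/(-7 + 6*z) (P(T, z) = 3/(-7 + (5*z + z)) = 3/(-7 + 6*z))
J(v, k) = (-5 + k)*(-3 + v) (J(v, k) = (-3 + v)*(-5 + k) = (-5 + k)*(-3 + v))
Z(m) = 1 + m**2 + m*(15 - 9/(-7 + 6*m) - 5*m + 3*m/(-7 + 6*m)) (Z(m) = (m**2 + (15 - 5*m - 9/(-7 + 6*m) + (3/(-7 + 6*m))*m)*m) + 1 = (m**2 + (15 - 5*m - 9/(-7 + 6*m) + 3*m/(-7 + 6*m))*m) + 1 = (m**2 + (15 - 9/(-7 + 6*m) - 5*m + 3*m/(-7 + 6*m))*m) + 1 = (m**2 + m*(15 - 9/(-7 + 6*m) - 5*m + 3*m/(-7 + 6*m))) + 1 = 1 + m**2 + m*(15 - 9/(-7 + 6*m) - 5*m + 3*m/(-7 + 6*m)))
9*Z(16) = 9*((-7 - 108*16 - 24*16**3 + 121*16**2)/(-7 + 6*16)) = 9*((-7 - 1728 - 24*4096 + 121*256)/(-7 + 96)) = 9*((-7 - 1728 - 98304 + 30976)/89) = 9*((1/89)*(-69063)) = 9*(-69063/89) = -621567/89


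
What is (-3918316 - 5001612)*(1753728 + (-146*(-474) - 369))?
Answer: -16257130735464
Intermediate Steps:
(-3918316 - 5001612)*(1753728 + (-146*(-474) - 369)) = -8919928*(1753728 + (69204 - 369)) = -8919928*(1753728 + 68835) = -8919928*1822563 = -16257130735464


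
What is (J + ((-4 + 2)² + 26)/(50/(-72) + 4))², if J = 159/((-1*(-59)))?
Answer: 6829534881/49294441 ≈ 138.55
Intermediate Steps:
J = 159/59 ≈ 2.6949
(J + ((-4 + 2)² + 26)/(50/(-72) + 4))² = (159/59 + ((-4 + 2)² + 26)/(50/(-72) + 4))² = (159/59 + ((-2)² + 26)/(50*(-1/72) + 4))² = (159/59 + (4 + 26)/(-25/36 + 4))² = (159/59 + 30/(119/36))² = (159/59 + 30*(36/119))² = (159/59 + 1080/119)² = (82641/7021)² = 6829534881/49294441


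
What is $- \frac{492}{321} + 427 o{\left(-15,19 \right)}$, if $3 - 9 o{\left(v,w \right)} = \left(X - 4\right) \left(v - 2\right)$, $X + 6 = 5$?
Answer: $- \frac{3747974}{963} \approx -3892.0$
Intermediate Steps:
$X = -1$ ($X = -6 + 5 = -1$)
$o{\left(v,w \right)} = - \frac{7}{9} + \frac{5 v}{9}$ ($o{\left(v,w \right)} = \frac{1}{3} - \frac{\left(-1 - 4\right) \left(v - 2\right)}{9} = \frac{1}{3} - \frac{\left(-5\right) \left(-2 + v\right)}{9} = \frac{1}{3} - \frac{10 - 5 v}{9} = \frac{1}{3} + \left(- \frac{10}{9} + \frac{5 v}{9}\right) = - \frac{7}{9} + \frac{5 v}{9}$)
$- \frac{492}{321} + 427 o{\left(-15,19 \right)} = - \frac{492}{321} + 427 \left(- \frac{7}{9} + \frac{5}{9} \left(-15\right)\right) = \left(-492\right) \frac{1}{321} + 427 \left(- \frac{7}{9} - \frac{25}{3}\right) = - \frac{164}{107} + 427 \left(- \frac{82}{9}\right) = - \frac{164}{107} - \frac{35014}{9} = - \frac{3747974}{963}$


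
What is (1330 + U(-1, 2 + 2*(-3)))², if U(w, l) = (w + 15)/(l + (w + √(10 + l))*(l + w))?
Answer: 39265829736/22201 - 27741840*√6/22201 ≈ 1.7656e+6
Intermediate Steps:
U(w, l) = (15 + w)/(l + (l + w)*(w + √(10 + l)))
(1330 + U(-1, 2 + 2*(-3)))² = (1330 + (15 - 1)/((2 + 2*(-3)) + (-1)² + (2 + 2*(-3))*(-1) + (2 + 2*(-3))*√(10 + (2 + 2*(-3))) - √(10 + (2 + 2*(-3)))))² = (1330 + 14/((2 - 6) + 1 + (2 - 6)*(-1) + (2 - 6)*√(10 + (2 - 6)) - √(10 + (2 - 6))))² = (1330 + 14/(-4 + 1 - 4*(-1) - 4*√(10 - 4) - √(10 - 4)))² = (1330 + 14/(-4 + 1 + 4 - 4*√6 - √6))² = (1330 + 14/(1 - 5*√6))²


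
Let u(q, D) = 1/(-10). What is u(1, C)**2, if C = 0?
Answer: 1/100 ≈ 0.010000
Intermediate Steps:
u(q, D) = -1/10
u(1, C)**2 = (-1/10)**2 = 1/100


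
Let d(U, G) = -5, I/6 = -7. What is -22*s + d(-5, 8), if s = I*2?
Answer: 1843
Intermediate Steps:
I = -42 (I = 6*(-7) = -42)
s = -84 (s = -42*2 = -84)
-22*s + d(-5, 8) = -22*(-84) - 5 = 1848 - 5 = 1843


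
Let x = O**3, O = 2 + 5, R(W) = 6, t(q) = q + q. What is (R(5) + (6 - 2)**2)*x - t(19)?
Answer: 7508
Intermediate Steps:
t(q) = 2*q
O = 7
x = 343 (x = 7**3 = 343)
(R(5) + (6 - 2)**2)*x - t(19) = (6 + (6 - 2)**2)*343 - 2*19 = (6 + 4**2)*343 - 1*38 = (6 + 16)*343 - 38 = 22*343 - 38 = 7546 - 38 = 7508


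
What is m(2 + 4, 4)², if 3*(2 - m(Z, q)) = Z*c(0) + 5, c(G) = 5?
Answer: 841/9 ≈ 93.444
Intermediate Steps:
m(Z, q) = ⅓ - 5*Z/3 (m(Z, q) = 2 - (Z*5 + 5)/3 = 2 - (5*Z + 5)/3 = 2 - (5 + 5*Z)/3 = 2 + (-5/3 - 5*Z/3) = ⅓ - 5*Z/3)
m(2 + 4, 4)² = (⅓ - 5*(2 + 4)/3)² = (⅓ - 5/3*6)² = (⅓ - 10)² = (-29/3)² = 841/9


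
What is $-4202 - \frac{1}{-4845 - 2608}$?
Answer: $- \frac{31317505}{7453} \approx -4202.0$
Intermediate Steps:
$-4202 - \frac{1}{-4845 - 2608} = -4202 - \frac{1}{-7453} = -4202 - - \frac{1}{7453} = -4202 + \frac{1}{7453} = - \frac{31317505}{7453}$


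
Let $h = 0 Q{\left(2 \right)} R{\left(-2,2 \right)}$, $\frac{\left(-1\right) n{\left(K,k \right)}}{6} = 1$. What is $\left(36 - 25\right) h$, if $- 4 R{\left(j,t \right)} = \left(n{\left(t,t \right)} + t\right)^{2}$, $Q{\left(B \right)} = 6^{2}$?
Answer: $0$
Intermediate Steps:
$n{\left(K,k \right)} = -6$ ($n{\left(K,k \right)} = \left(-6\right) 1 = -6$)
$Q{\left(B \right)} = 36$
$R{\left(j,t \right)} = - \frac{\left(-6 + t\right)^{2}}{4}$
$h = 0$ ($h = 0 \cdot 36 \left(- \frac{\left(-6 + 2\right)^{2}}{4}\right) = 0 \left(- \frac{\left(-4\right)^{2}}{4}\right) = 0 \left(\left(- \frac{1}{4}\right) 16\right) = 0 \left(-4\right) = 0$)
$\left(36 - 25\right) h = \left(36 - 25\right) 0 = 11 \cdot 0 = 0$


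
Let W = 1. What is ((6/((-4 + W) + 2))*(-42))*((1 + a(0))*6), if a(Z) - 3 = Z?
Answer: 6048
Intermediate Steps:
a(Z) = 3 + Z
((6/((-4 + W) + 2))*(-42))*((1 + a(0))*6) = ((6/((-4 + 1) + 2))*(-42))*((1 + (3 + 0))*6) = ((6/(-3 + 2))*(-42))*((1 + 3)*6) = ((6/(-1))*(-42))*(4*6) = ((6*(-1))*(-42))*24 = -6*(-42)*24 = 252*24 = 6048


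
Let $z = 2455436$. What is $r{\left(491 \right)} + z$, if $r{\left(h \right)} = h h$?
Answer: $2696517$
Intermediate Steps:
$r{\left(h \right)} = h^{2}$
$r{\left(491 \right)} + z = 491^{2} + 2455436 = 241081 + 2455436 = 2696517$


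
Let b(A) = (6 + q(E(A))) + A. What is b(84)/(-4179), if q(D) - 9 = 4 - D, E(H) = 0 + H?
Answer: -19/4179 ≈ -0.0045465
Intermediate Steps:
E(H) = H
q(D) = 13 - D (q(D) = 9 + (4 - D) = 13 - D)
b(A) = 19 (b(A) = (6 + (13 - A)) + A = (19 - A) + A = 19)
b(84)/(-4179) = 19/(-4179) = 19*(-1/4179) = -19/4179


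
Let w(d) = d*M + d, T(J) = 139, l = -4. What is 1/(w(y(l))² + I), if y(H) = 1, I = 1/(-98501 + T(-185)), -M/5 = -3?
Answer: 98362/25180671 ≈ 0.0039063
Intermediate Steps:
M = 15 (M = -5*(-3) = 15)
I = -1/98362 (I = 1/(-98501 + 139) = 1/(-98362) = -1/98362 ≈ -1.0167e-5)
w(d) = 16*d (w(d) = d*15 + d = 15*d + d = 16*d)
1/(w(y(l))² + I) = 1/((16*1)² - 1/98362) = 1/(16² - 1/98362) = 1/(256 - 1/98362) = 1/(25180671/98362) = 98362/25180671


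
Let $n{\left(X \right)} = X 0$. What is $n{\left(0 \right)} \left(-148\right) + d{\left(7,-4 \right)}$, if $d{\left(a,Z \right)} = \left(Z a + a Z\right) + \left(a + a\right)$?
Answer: $-42$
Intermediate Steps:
$n{\left(X \right)} = 0$
$d{\left(a,Z \right)} = 2 a + 2 Z a$ ($d{\left(a,Z \right)} = \left(Z a + Z a\right) + 2 a = 2 Z a + 2 a = 2 a + 2 Z a$)
$n{\left(0 \right)} \left(-148\right) + d{\left(7,-4 \right)} = 0 \left(-148\right) + 2 \cdot 7 \left(1 - 4\right) = 0 + 2 \cdot 7 \left(-3\right) = 0 - 42 = -42$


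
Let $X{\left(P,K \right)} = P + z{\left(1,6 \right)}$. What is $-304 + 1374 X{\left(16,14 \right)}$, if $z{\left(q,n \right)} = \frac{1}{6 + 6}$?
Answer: $\frac{43589}{2} \approx 21795.0$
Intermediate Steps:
$z{\left(q,n \right)} = \frac{1}{12}$
$X{\left(P,K \right)} = \frac{1}{12} + P$ ($X{\left(P,K \right)} = P + \frac{1}{12} = \frac{1}{12} + P$)
$-304 + 1374 X{\left(16,14 \right)} = -304 + 1374 \left(\frac{1}{12} + 16\right) = -304 + 1374 \cdot \frac{193}{12} = -304 + \frac{44197}{2} = \frac{43589}{2}$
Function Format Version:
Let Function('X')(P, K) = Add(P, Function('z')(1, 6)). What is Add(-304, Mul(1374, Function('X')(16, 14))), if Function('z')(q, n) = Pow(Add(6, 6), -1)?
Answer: Rational(43589, 2) ≈ 21795.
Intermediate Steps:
Function('z')(q, n) = Rational(1, 12) (Function('z')(q, n) = Pow(12, -1) = Rational(1, 12))
Function('X')(P, K) = Add(Rational(1, 12), P) (Function('X')(P, K) = Add(P, Rational(1, 12)) = Add(Rational(1, 12), P))
Add(-304, Mul(1374, Function('X')(16, 14))) = Add(-304, Mul(1374, Add(Rational(1, 12), 16))) = Add(-304, Mul(1374, Rational(193, 12))) = Add(-304, Rational(44197, 2)) = Rational(43589, 2)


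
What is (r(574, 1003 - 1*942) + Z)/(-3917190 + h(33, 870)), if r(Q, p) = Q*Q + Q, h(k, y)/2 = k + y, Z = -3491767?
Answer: 3161717/3915384 ≈ 0.80751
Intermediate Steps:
h(k, y) = 2*k + 2*y (h(k, y) = 2*(k + y) = 2*k + 2*y)
r(Q, p) = Q + Q² (r(Q, p) = Q² + Q = Q + Q²)
(r(574, 1003 - 1*942) + Z)/(-3917190 + h(33, 870)) = (574*(1 + 574) - 3491767)/(-3917190 + (2*33 + 2*870)) = (574*575 - 3491767)/(-3917190 + (66 + 1740)) = (330050 - 3491767)/(-3917190 + 1806) = -3161717/(-3915384) = -3161717*(-1/3915384) = 3161717/3915384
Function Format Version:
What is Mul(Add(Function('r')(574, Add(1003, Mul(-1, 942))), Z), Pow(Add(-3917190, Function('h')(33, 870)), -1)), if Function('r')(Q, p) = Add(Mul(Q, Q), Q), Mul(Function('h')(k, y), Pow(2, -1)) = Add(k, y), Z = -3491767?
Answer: Rational(3161717, 3915384) ≈ 0.80751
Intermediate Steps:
Function('h')(k, y) = Add(Mul(2, k), Mul(2, y)) (Function('h')(k, y) = Mul(2, Add(k, y)) = Add(Mul(2, k), Mul(2, y)))
Function('r')(Q, p) = Add(Q, Pow(Q, 2)) (Function('r')(Q, p) = Add(Pow(Q, 2), Q) = Add(Q, Pow(Q, 2)))
Mul(Add(Function('r')(574, Add(1003, Mul(-1, 942))), Z), Pow(Add(-3917190, Function('h')(33, 870)), -1)) = Mul(Add(Mul(574, Add(1, 574)), -3491767), Pow(Add(-3917190, Add(Mul(2, 33), Mul(2, 870))), -1)) = Mul(Add(Mul(574, 575), -3491767), Pow(Add(-3917190, Add(66, 1740)), -1)) = Mul(Add(330050, -3491767), Pow(Add(-3917190, 1806), -1)) = Mul(-3161717, Pow(-3915384, -1)) = Mul(-3161717, Rational(-1, 3915384)) = Rational(3161717, 3915384)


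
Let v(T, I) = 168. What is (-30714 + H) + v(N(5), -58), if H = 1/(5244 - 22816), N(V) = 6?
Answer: -536754313/17572 ≈ -30546.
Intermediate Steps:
H = -1/17572 (H = 1/(-17572) = -1/17572 ≈ -5.6909e-5)
(-30714 + H) + v(N(5), -58) = (-30714 - 1/17572) + 168 = -539706409/17572 + 168 = -536754313/17572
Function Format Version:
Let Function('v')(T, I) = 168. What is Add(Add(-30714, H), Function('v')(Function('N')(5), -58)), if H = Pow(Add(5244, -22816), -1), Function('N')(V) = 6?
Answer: Rational(-536754313, 17572) ≈ -30546.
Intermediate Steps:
H = Rational(-1, 17572) (H = Pow(-17572, -1) = Rational(-1, 17572) ≈ -5.6909e-5)
Add(Add(-30714, H), Function('v')(Function('N')(5), -58)) = Add(Add(-30714, Rational(-1, 17572)), 168) = Add(Rational(-539706409, 17572), 168) = Rational(-536754313, 17572)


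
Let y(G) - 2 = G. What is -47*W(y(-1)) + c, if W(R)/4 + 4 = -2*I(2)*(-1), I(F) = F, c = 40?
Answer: 40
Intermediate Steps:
y(G) = 2 + G
W(R) = 0 (W(R) = -16 + 4*(-2*2*(-1)) = -16 + 4*(-4*(-1)) = -16 + 4*4 = -16 + 16 = 0)
-47*W(y(-1)) + c = -47*0 + 40 = 0 + 40 = 40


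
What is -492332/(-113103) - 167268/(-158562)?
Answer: 5387981066/996324327 ≈ 5.4079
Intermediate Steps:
-492332/(-113103) - 167268/(-158562) = -492332*(-1/113103) - 167268*(-1/158562) = 492332/113103 + 27878/26427 = 5387981066/996324327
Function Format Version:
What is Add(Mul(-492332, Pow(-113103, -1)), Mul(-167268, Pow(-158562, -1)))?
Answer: Rational(5387981066, 996324327) ≈ 5.4079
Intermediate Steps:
Add(Mul(-492332, Pow(-113103, -1)), Mul(-167268, Pow(-158562, -1))) = Add(Mul(-492332, Rational(-1, 113103)), Mul(-167268, Rational(-1, 158562))) = Add(Rational(492332, 113103), Rational(27878, 26427)) = Rational(5387981066, 996324327)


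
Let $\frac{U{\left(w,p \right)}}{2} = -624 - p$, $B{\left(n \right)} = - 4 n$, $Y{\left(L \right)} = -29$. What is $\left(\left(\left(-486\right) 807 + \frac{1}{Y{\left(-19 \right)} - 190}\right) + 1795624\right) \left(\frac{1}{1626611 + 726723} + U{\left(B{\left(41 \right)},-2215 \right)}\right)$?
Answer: $\frac{2301527340615126013}{515380146} \approx 4.4657 \cdot 10^{9}$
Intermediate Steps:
$U{\left(w,p \right)} = -1248 - 2 p$ ($U{\left(w,p \right)} = 2 \left(-624 - p\right) = -1248 - 2 p$)
$\left(\left(\left(-486\right) 807 + \frac{1}{Y{\left(-19 \right)} - 190}\right) + 1795624\right) \left(\frac{1}{1626611 + 726723} + U{\left(B{\left(41 \right)},-2215 \right)}\right) = \left(\left(\left(-486\right) 807 + \frac{1}{-29 - 190}\right) + 1795624\right) \left(\frac{1}{1626611 + 726723} - -3182\right) = \left(\left(-392202 + \frac{1}{-219}\right) + 1795624\right) \left(\frac{1}{2353334} + \left(-1248 + 4430\right)\right) = \left(\left(-392202 - \frac{1}{219}\right) + 1795624\right) \left(\frac{1}{2353334} + 3182\right) = \left(- \frac{85892239}{219} + 1795624\right) \frac{7488308789}{2353334} = \frac{307349417}{219} \cdot \frac{7488308789}{2353334} = \frac{2301527340615126013}{515380146}$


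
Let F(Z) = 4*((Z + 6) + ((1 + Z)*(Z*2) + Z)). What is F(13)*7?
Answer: 11088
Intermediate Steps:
F(Z) = 24 + 8*Z + 8*Z*(1 + Z) (F(Z) = 4*((6 + Z) + ((1 + Z)*(2*Z) + Z)) = 4*((6 + Z) + (2*Z*(1 + Z) + Z)) = 4*((6 + Z) + (Z + 2*Z*(1 + Z))) = 4*(6 + 2*Z + 2*Z*(1 + Z)) = 24 + 8*Z + 8*Z*(1 + Z))
F(13)*7 = (24 + 8*13² + 16*13)*7 = (24 + 8*169 + 208)*7 = (24 + 1352 + 208)*7 = 1584*7 = 11088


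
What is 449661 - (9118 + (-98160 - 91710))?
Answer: 630413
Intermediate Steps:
449661 - (9118 + (-98160 - 91710)) = 449661 - (9118 - 189870) = 449661 - 1*(-180752) = 449661 + 180752 = 630413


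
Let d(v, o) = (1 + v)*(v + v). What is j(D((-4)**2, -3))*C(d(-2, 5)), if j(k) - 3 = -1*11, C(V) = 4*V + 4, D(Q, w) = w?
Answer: -160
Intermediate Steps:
d(v, o) = 2*v*(1 + v) (d(v, o) = (1 + v)*(2*v) = 2*v*(1 + v))
C(V) = 4 + 4*V
j(k) = -8 (j(k) = 3 - 1*11 = 3 - 11 = -8)
j(D((-4)**2, -3))*C(d(-2, 5)) = -8*(4 + 4*(2*(-2)*(1 - 2))) = -8*(4 + 4*(2*(-2)*(-1))) = -8*(4 + 4*4) = -8*(4 + 16) = -8*20 = -160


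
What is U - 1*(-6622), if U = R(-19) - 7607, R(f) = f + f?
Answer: -1023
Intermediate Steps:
R(f) = 2*f
U = -7645 (U = 2*(-19) - 7607 = -38 - 7607 = -7645)
U - 1*(-6622) = -7645 - 1*(-6622) = -7645 + 6622 = -1023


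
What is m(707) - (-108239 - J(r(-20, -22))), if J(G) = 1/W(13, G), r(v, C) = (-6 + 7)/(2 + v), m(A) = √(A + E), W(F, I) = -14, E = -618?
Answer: 1515345/14 + √89 ≈ 1.0825e+5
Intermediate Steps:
m(A) = √(-618 + A) (m(A) = √(A - 618) = √(-618 + A))
r(v, C) = 1/(2 + v)
J(G) = -1/14 (J(G) = 1/(-14) = -1/14)
m(707) - (-108239 - J(r(-20, -22))) = √(-618 + 707) - (-108239 - 1*(-1/14)) = √89 - (-108239 + 1/14) = √89 - 1*(-1515345/14) = √89 + 1515345/14 = 1515345/14 + √89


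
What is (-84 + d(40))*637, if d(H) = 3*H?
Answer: 22932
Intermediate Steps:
(-84 + d(40))*637 = (-84 + 3*40)*637 = (-84 + 120)*637 = 36*637 = 22932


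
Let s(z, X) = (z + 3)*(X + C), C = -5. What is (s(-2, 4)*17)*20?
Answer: -340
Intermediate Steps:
s(z, X) = (-5 + X)*(3 + z) (s(z, X) = (z + 3)*(X - 5) = (3 + z)*(-5 + X) = (-5 + X)*(3 + z))
(s(-2, 4)*17)*20 = ((-15 - 5*(-2) + 3*4 + 4*(-2))*17)*20 = ((-15 + 10 + 12 - 8)*17)*20 = -1*17*20 = -17*20 = -340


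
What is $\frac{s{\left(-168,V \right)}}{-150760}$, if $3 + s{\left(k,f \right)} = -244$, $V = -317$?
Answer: $\frac{247}{150760} \approx 0.0016384$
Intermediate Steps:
$s{\left(k,f \right)} = -247$ ($s{\left(k,f \right)} = -3 - 244 = -247$)
$\frac{s{\left(-168,V \right)}}{-150760} = - \frac{247}{-150760} = \left(-247\right) \left(- \frac{1}{150760}\right) = \frac{247}{150760}$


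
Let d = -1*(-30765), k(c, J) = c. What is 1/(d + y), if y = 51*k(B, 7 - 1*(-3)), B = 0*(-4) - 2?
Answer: 1/30663 ≈ 3.2613e-5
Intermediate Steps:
B = -2 (B = 0 - 2 = -2)
y = -102 (y = 51*(-2) = -102)
d = 30765
1/(d + y) = 1/(30765 - 102) = 1/30663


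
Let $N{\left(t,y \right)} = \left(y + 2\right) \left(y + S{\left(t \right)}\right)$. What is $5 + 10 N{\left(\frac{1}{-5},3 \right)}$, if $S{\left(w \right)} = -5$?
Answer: $-95$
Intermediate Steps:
$N{\left(t,y \right)} = \left(-5 + y\right) \left(2 + y\right)$ ($N{\left(t,y \right)} = \left(y + 2\right) \left(y - 5\right) = \left(2 + y\right) \left(-5 + y\right) = \left(-5 + y\right) \left(2 + y\right)$)
$5 + 10 N{\left(\frac{1}{-5},3 \right)} = 5 + 10 \left(-10 + 3^{2} - 9\right) = 5 + 10 \left(-10 + 9 - 9\right) = 5 + 10 \left(-10\right) = 5 - 100 = -95$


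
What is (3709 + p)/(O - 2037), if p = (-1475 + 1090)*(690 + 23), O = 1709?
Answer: 67699/82 ≈ 825.60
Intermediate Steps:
p = -274505 (p = -385*713 = -274505)
(3709 + p)/(O - 2037) = (3709 - 274505)/(1709 - 2037) = -270796/(-328) = -270796*(-1/328) = 67699/82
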